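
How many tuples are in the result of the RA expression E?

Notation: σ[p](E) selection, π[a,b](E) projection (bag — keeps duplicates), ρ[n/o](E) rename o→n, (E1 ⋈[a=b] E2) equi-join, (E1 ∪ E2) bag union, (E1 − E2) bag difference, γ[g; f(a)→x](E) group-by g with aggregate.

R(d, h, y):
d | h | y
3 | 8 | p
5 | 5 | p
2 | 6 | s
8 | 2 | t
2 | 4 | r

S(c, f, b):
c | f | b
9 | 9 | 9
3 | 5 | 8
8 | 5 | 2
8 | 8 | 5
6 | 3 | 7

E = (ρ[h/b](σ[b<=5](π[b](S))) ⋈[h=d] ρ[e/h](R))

Per-node cardinality:
  S → 5
  π[b](S) → 5
  σ[b<=5](π[b](S)) → 2
  ρ[h/b](σ[b<=5](π[b](S))) → 2
  R → 5
  ρ[e/h](R) → 5
  (ρ[h/b](σ[b<=5](π[b](S))) ⋈[h=d] ρ[e/h](R)) → 3

|E| = 3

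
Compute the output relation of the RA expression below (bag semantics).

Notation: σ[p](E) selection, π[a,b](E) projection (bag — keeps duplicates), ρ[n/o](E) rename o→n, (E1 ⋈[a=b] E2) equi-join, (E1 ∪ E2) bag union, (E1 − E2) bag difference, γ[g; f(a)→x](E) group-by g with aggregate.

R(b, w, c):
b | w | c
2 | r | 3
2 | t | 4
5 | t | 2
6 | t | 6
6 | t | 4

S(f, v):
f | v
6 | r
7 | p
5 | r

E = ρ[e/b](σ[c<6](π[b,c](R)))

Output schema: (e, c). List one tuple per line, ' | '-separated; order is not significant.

Per-node cardinality:
  R → 5
  π[b,c](R) → 5
  σ[c<6](π[b,c](R)) → 4
  ρ[e/b](σ[c<6](π[b,c](R))) → 4

== RESULT ==
e | c
2 | 3
2 | 4
5 | 2
6 | 4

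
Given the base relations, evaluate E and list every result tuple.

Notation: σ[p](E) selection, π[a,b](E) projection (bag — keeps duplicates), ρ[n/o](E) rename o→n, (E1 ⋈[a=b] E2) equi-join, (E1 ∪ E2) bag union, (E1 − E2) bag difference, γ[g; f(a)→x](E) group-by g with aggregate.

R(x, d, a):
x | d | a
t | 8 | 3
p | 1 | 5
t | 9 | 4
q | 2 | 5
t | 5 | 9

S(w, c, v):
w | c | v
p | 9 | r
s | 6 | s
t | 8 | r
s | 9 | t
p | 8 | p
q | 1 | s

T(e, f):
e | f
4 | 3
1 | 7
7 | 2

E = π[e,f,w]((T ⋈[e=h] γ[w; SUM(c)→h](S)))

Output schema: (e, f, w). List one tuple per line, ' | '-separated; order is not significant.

Row counts bottom-up:
  T → 3
  S → 6
  γ[w; SUM(c)→h](S) → 4
  (T ⋈[e=h] γ[w; SUM(c)→h](S)) → 1
  π[e,f,w]((T ⋈[e=h] γ[w; SUM(c)→h](S))) → 1

== RESULT ==
e | f | w
1 | 7 | q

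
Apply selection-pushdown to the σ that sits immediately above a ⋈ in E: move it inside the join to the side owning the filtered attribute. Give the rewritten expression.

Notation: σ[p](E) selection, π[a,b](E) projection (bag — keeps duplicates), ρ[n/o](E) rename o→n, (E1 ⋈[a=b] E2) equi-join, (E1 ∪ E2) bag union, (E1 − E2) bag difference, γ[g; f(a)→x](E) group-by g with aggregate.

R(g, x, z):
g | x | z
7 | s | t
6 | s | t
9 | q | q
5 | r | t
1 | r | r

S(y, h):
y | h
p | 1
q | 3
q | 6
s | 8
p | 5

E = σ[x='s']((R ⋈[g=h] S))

σ filters on x, owned by the left side.
E' = (σ[x='s'](R) ⋈[g=h] S)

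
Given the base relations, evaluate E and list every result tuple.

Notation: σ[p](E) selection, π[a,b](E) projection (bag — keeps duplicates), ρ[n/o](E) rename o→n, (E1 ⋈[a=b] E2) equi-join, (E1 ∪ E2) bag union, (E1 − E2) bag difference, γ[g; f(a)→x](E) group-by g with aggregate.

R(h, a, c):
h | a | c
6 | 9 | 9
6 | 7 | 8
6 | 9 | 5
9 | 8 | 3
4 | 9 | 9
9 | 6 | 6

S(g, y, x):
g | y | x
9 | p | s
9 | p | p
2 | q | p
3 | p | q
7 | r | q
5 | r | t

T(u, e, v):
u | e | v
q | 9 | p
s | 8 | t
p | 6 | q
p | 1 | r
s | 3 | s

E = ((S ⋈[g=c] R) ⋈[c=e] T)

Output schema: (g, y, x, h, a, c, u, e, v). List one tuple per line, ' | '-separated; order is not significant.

Stepwise |·|:
  S → 6
  R → 6
  (S ⋈[g=c] R) → 6
  T → 5
  ((S ⋈[g=c] R) ⋈[c=e] T) → 5

== RESULT ==
g | y | x | h | a | c | u | e | v
3 | p | q | 9 | 8 | 3 | s | 3 | s
9 | p | p | 4 | 9 | 9 | q | 9 | p
9 | p | p | 6 | 9 | 9 | q | 9 | p
9 | p | s | 4 | 9 | 9 | q | 9 | p
9 | p | s | 6 | 9 | 9 | q | 9 | p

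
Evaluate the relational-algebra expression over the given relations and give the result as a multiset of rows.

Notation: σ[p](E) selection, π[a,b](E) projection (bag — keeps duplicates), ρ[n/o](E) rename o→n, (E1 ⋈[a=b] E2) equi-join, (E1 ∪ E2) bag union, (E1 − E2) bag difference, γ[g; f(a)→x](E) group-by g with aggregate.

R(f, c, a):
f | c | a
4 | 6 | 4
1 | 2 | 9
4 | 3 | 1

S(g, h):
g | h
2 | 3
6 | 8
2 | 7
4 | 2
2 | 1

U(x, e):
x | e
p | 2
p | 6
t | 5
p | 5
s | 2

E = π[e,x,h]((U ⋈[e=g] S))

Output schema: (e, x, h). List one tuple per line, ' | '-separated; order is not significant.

Stepwise |·|:
  U → 5
  S → 5
  (U ⋈[e=g] S) → 7
  π[e,x,h]((U ⋈[e=g] S)) → 7

== RESULT ==
e | x | h
2 | p | 1
2 | p | 3
2 | p | 7
2 | s | 1
2 | s | 3
2 | s | 7
6 | p | 8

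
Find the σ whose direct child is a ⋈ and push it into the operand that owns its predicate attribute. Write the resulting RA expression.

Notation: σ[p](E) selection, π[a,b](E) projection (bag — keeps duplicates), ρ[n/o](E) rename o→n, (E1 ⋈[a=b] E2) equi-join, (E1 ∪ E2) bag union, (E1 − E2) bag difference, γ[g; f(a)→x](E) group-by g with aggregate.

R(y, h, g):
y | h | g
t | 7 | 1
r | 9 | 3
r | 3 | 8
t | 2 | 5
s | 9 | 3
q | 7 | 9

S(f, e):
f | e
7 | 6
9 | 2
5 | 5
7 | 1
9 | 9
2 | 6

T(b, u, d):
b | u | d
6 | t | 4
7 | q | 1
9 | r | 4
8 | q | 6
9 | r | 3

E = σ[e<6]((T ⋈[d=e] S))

σ filters on e, owned by the right side.
E' = (T ⋈[d=e] σ[e<6](S))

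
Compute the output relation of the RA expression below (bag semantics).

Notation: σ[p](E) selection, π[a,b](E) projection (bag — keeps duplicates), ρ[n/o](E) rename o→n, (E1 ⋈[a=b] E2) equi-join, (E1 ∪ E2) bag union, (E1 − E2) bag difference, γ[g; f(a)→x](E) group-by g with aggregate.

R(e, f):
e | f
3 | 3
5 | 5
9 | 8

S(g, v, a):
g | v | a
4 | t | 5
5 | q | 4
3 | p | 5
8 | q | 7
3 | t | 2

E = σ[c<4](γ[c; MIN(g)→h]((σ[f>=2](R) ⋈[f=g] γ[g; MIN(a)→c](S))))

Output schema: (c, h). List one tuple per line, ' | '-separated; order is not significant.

Per-node cardinality:
  R → 3
  σ[f>=2](R) → 3
  S → 5
  γ[g; MIN(a)→c](S) → 4
  (σ[f>=2](R) ⋈[f=g] γ[g; MIN(a)→c](S)) → 3
  γ[c; MIN(g)→h]((σ[f>=2](R) ⋈[f=g] γ[g; MIN(a)→c](S))) → 3
  σ[c<4](γ[c; MIN(g)→h]((σ[f>=2](R) ⋈[f=g] γ[g; MIN(a)→c](S)))) → 1

== RESULT ==
c | h
2 | 3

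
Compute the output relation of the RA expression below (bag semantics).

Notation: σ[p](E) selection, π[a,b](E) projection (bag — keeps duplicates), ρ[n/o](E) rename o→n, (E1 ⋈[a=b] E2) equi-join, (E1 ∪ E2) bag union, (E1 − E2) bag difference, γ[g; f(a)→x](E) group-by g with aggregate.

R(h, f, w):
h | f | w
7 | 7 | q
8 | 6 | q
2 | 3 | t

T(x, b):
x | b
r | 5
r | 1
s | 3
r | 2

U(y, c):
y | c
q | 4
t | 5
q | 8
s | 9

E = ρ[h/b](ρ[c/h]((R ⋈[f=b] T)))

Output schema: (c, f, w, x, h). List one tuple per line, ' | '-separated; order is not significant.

Subexpression sizes:
  R → 3
  T → 4
  (R ⋈[f=b] T) → 1
  ρ[c/h]((R ⋈[f=b] T)) → 1
  ρ[h/b](ρ[c/h]((R ⋈[f=b] T))) → 1

== RESULT ==
c | f | w | x | h
2 | 3 | t | s | 3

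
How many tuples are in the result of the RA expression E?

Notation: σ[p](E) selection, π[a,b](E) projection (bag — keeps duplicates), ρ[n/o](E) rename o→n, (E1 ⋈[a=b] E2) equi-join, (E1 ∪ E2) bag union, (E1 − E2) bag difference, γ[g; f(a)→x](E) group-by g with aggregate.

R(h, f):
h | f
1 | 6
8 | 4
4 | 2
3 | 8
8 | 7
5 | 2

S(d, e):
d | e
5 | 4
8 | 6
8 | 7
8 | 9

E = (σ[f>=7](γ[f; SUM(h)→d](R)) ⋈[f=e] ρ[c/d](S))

Stepwise |·|:
  R → 6
  γ[f; SUM(h)→d](R) → 5
  σ[f>=7](γ[f; SUM(h)→d](R)) → 2
  S → 4
  ρ[c/d](S) → 4
  (σ[f>=7](γ[f; SUM(h)→d](R)) ⋈[f=e] ρ[c/d](S)) → 1

|E| = 1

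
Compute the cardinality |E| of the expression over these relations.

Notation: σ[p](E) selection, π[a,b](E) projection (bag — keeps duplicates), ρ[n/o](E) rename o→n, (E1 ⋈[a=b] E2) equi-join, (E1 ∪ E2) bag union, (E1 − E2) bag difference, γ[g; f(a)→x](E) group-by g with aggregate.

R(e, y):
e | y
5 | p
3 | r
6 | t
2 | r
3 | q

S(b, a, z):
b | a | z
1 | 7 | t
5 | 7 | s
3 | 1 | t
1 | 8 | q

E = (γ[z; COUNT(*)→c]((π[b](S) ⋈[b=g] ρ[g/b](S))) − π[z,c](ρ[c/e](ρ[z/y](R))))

Stepwise |·|:
  S → 4
  π[b](S) → 4
  S → 4
  ρ[g/b](S) → 4
  (π[b](S) ⋈[b=g] ρ[g/b](S)) → 6
  γ[z; COUNT(*)→c]((π[b](S) ⋈[b=g] ρ[g/b](S))) → 3
  R → 5
  ρ[z/y](R) → 5
  ρ[c/e](ρ[z/y](R)) → 5
  π[z,c](ρ[c/e](ρ[z/y](R))) → 5
  (γ[z; COUNT(*)→c]((π[b](S) ⋈[b=g] ρ[g/b](S))) − π[z,c](ρ[c/e](ρ[z/y](R)))) → 3

|E| = 3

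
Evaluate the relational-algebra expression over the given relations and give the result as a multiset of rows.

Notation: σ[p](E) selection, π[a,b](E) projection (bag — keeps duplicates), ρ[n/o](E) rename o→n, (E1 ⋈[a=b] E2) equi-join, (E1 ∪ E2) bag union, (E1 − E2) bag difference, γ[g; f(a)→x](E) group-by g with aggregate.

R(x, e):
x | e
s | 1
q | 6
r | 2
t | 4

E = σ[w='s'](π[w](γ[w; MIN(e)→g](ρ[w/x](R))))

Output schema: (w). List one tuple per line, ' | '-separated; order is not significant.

Per-node cardinality:
  R → 4
  ρ[w/x](R) → 4
  γ[w; MIN(e)→g](ρ[w/x](R)) → 4
  π[w](γ[w; MIN(e)→g](ρ[w/x](R))) → 4
  σ[w='s'](π[w](γ[w; MIN(e)→g](ρ[w/x](R)))) → 1

== RESULT ==
w
s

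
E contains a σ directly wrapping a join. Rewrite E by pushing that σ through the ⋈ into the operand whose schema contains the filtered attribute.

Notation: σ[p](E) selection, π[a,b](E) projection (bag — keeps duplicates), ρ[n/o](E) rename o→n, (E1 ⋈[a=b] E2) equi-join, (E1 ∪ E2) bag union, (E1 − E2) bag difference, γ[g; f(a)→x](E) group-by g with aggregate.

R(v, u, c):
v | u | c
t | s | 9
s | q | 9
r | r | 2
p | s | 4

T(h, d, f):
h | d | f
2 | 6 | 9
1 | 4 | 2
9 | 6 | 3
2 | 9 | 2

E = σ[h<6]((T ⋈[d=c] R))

σ filters on h, owned by the left side.
E' = (σ[h<6](T) ⋈[d=c] R)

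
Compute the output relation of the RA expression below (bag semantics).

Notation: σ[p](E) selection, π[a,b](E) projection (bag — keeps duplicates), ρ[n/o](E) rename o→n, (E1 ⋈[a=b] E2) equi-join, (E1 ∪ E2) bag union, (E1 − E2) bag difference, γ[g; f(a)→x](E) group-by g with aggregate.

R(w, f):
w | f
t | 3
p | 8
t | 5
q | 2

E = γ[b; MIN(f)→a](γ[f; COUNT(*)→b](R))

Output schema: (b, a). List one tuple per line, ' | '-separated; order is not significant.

Per-node cardinality:
  R → 4
  γ[f; COUNT(*)→b](R) → 4
  γ[b; MIN(f)→a](γ[f; COUNT(*)→b](R)) → 1

== RESULT ==
b | a
1 | 2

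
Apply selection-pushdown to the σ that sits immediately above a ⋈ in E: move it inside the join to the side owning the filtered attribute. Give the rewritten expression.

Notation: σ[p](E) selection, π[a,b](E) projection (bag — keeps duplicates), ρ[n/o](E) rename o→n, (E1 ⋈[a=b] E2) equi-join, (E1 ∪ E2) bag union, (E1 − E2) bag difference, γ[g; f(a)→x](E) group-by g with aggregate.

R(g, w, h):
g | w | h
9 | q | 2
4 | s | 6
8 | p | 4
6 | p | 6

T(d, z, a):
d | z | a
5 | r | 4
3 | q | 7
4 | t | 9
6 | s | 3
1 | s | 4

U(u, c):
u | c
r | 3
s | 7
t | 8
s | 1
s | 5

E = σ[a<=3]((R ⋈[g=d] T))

σ filters on a, owned by the right side.
E' = (R ⋈[g=d] σ[a<=3](T))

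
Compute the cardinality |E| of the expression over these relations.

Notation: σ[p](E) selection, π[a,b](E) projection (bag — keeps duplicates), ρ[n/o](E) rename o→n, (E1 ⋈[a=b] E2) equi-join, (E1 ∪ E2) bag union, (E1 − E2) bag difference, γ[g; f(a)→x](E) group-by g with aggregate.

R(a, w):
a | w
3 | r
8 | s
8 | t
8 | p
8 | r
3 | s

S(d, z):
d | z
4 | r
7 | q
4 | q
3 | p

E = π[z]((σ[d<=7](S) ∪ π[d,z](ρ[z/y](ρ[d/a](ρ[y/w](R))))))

Per-node cardinality:
  S → 4
  σ[d<=7](S) → 4
  R → 6
  ρ[y/w](R) → 6
  ρ[d/a](ρ[y/w](R)) → 6
  ρ[z/y](ρ[d/a](ρ[y/w](R))) → 6
  π[d,z](ρ[z/y](ρ[d/a](ρ[y/w](R)))) → 6
  (σ[d<=7](S) ∪ π[d,z](ρ[z/y](ρ[d/a](ρ[y/w](R))))) → 10
  π[z]((σ[d<=7](S) ∪ π[d,z](ρ[z/y](ρ[d/a](ρ[y/w](R)))))) → 10

|E| = 10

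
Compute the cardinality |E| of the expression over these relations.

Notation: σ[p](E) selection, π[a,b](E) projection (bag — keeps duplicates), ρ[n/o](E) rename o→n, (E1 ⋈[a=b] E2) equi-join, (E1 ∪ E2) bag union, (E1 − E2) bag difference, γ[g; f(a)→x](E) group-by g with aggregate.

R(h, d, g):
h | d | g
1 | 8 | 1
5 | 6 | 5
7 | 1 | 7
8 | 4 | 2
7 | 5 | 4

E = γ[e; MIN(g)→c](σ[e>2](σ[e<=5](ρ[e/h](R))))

Stepwise |·|:
  R → 5
  ρ[e/h](R) → 5
  σ[e<=5](ρ[e/h](R)) → 2
  σ[e>2](σ[e<=5](ρ[e/h](R))) → 1
  γ[e; MIN(g)→c](σ[e>2](σ[e<=5](ρ[e/h](R)))) → 1

|E| = 1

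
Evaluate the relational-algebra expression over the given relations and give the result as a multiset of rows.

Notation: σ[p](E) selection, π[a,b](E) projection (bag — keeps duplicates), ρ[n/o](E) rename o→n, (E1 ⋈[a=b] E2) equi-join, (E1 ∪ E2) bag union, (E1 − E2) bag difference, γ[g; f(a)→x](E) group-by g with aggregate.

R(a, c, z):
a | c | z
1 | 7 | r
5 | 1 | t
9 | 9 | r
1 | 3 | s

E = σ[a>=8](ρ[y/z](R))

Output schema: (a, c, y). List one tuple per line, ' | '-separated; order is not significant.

Stepwise |·|:
  R → 4
  ρ[y/z](R) → 4
  σ[a>=8](ρ[y/z](R)) → 1

== RESULT ==
a | c | y
9 | 9 | r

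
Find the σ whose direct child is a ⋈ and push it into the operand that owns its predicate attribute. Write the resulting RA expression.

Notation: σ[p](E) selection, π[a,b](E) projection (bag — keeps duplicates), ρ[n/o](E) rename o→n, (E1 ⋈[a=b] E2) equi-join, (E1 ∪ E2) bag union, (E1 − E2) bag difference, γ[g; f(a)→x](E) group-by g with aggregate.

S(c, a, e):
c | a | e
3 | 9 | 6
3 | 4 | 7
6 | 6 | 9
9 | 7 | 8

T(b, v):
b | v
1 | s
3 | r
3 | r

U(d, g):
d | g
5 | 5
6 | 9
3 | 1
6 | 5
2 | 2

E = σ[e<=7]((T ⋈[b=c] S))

σ filters on e, owned by the right side.
E' = (T ⋈[b=c] σ[e<=7](S))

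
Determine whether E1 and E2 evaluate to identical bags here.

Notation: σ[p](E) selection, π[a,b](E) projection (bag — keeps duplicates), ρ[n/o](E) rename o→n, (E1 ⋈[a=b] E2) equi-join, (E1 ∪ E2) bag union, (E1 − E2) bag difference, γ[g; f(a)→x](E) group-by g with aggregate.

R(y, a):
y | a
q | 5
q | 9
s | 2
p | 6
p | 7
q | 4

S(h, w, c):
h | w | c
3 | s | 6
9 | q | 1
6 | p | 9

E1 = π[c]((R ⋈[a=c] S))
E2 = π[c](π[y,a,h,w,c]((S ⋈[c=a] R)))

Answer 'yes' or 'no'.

E1 row counts bottom-up:
  R → 6
  S → 3
  (R ⋈[a=c] S) → 2
  π[c]((R ⋈[a=c] S)) → 2
E2 row counts bottom-up:
  S → 3
  R → 6
  (S ⋈[c=a] R) → 2
  π[y,a,h,w,c]((S ⋈[c=a] R)) → 2
  π[c](π[y,a,h,w,c]((S ⋈[c=a] R))) → 2

E1 and E2 produce the same multiset:
c
6
9

yes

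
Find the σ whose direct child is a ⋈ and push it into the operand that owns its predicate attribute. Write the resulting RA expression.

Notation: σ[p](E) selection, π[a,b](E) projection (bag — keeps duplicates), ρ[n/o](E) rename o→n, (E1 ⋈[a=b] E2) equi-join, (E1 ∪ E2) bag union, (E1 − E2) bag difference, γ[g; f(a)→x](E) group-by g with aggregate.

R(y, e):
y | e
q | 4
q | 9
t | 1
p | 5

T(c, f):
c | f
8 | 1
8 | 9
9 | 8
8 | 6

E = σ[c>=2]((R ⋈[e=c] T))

σ filters on c, owned by the right side.
E' = (R ⋈[e=c] σ[c>=2](T))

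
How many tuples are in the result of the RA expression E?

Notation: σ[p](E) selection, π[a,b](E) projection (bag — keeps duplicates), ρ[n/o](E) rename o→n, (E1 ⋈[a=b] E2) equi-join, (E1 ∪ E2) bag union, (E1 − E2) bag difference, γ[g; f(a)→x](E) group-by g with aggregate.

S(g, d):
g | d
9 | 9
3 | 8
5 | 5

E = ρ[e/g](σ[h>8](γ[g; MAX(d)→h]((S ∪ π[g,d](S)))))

Subexpression sizes:
  S → 3
  S → 3
  π[g,d](S) → 3
  (S ∪ π[g,d](S)) → 6
  γ[g; MAX(d)→h]((S ∪ π[g,d](S))) → 3
  σ[h>8](γ[g; MAX(d)→h]((S ∪ π[g,d](S)))) → 1
  ρ[e/g](σ[h>8](γ[g; MAX(d)→h]((S ∪ π[g,d](S))))) → 1

|E| = 1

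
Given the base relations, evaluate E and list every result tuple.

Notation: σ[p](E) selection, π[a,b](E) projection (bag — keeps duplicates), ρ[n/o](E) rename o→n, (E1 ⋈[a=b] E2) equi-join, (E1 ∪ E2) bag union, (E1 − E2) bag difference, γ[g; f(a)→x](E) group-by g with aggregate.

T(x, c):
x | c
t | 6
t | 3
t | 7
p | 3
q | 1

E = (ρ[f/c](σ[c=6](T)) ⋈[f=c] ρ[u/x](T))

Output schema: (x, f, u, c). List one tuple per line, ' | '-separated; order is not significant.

Subexpression sizes:
  T → 5
  σ[c=6](T) → 1
  ρ[f/c](σ[c=6](T)) → 1
  T → 5
  ρ[u/x](T) → 5
  (ρ[f/c](σ[c=6](T)) ⋈[f=c] ρ[u/x](T)) → 1

== RESULT ==
x | f | u | c
t | 6 | t | 6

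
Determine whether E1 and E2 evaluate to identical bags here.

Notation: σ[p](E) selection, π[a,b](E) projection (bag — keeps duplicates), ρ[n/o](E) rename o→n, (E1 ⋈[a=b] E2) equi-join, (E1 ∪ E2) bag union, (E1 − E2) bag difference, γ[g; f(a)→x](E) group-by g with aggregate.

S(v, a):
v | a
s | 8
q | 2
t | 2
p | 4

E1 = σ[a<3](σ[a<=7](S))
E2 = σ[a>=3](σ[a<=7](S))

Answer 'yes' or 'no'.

E1 row counts bottom-up:
  S → 4
  σ[a<=7](S) → 3
  σ[a<3](σ[a<=7](S)) → 2
E2 row counts bottom-up:
  S → 4
  σ[a<=7](S) → 3
  σ[a>=3](σ[a<=7](S)) → 1

E1 result:
v | a
q | 2
t | 2
E2 result:
v | a
p | 4
Witness: ('p', 4) appears 0× in E1 but 1× in E2.

no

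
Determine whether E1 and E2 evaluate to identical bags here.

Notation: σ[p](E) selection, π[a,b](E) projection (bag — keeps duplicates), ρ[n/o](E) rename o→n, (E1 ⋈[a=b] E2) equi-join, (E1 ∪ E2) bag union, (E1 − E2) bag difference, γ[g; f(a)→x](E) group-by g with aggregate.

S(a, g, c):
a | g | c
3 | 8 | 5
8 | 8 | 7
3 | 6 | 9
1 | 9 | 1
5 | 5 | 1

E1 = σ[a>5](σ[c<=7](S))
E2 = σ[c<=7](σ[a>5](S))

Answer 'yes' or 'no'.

E1 subexpression sizes:
  S → 5
  σ[c<=7](S) → 4
  σ[a>5](σ[c<=7](S)) → 1
E2 subexpression sizes:
  S → 5
  σ[a>5](S) → 1
  σ[c<=7](σ[a>5](S)) → 1

E1 and E2 produce the same multiset:
a | g | c
8 | 8 | 7

yes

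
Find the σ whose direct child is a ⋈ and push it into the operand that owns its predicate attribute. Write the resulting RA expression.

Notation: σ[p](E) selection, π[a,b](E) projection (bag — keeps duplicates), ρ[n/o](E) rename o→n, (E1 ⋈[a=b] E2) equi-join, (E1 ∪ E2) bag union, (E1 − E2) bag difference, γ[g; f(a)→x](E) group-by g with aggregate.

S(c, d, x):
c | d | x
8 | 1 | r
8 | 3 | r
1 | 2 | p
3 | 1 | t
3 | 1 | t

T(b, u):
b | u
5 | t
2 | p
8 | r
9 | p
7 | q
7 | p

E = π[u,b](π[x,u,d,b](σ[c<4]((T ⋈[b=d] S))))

σ filters on c, owned by the right side.
E' = π[u,b](π[x,u,d,b]((T ⋈[b=d] σ[c<4](S))))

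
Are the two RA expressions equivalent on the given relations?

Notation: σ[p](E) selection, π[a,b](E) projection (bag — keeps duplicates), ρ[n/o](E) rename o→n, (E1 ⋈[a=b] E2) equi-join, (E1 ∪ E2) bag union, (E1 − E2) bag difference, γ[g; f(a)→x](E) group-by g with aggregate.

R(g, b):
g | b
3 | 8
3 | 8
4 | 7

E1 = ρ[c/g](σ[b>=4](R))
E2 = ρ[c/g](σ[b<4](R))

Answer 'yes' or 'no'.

E1 per-node cardinality:
  R → 3
  σ[b>=4](R) → 3
  ρ[c/g](σ[b>=4](R)) → 3
E2 per-node cardinality:
  R → 3
  σ[b<4](R) → 0
  ρ[c/g](σ[b<4](R)) → 0

E1 result:
c | b
3 | 8
3 | 8
4 | 7
E2 result:
c | b
(0 rows)
Witness: (3, 8) appears 2× in E1 but 0× in E2.

no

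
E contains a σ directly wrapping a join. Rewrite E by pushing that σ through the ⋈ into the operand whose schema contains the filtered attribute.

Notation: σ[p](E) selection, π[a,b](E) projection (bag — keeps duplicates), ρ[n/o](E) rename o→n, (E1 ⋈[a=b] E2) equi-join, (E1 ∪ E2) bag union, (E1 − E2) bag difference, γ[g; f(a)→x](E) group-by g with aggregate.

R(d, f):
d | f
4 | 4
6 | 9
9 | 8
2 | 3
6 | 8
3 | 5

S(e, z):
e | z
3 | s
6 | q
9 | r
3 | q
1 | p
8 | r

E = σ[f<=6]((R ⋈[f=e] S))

σ filters on f, owned by the left side.
E' = (σ[f<=6](R) ⋈[f=e] S)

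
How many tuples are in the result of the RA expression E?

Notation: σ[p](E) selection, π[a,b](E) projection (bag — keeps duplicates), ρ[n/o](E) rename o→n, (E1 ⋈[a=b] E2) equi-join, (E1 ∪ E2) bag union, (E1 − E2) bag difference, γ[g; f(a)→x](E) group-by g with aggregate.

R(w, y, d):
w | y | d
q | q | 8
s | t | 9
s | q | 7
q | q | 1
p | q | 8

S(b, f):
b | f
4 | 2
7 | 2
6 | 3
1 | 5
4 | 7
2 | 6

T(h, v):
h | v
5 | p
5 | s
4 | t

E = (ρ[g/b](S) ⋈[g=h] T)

Subexpression sizes:
  S → 6
  ρ[g/b](S) → 6
  T → 3
  (ρ[g/b](S) ⋈[g=h] T) → 2

|E| = 2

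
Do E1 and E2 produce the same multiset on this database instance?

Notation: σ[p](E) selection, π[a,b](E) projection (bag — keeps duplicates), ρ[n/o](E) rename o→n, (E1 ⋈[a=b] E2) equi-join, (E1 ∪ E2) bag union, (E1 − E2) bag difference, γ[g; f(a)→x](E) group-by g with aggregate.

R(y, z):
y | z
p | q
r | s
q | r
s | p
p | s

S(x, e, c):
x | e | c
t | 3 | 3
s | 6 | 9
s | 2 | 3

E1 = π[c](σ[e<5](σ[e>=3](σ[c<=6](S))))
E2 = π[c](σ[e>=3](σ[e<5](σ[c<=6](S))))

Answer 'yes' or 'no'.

E1 per-node cardinality:
  S → 3
  σ[c<=6](S) → 2
  σ[e>=3](σ[c<=6](S)) → 1
  σ[e<5](σ[e>=3](σ[c<=6](S))) → 1
  π[c](σ[e<5](σ[e>=3](σ[c<=6](S)))) → 1
E2 per-node cardinality:
  S → 3
  σ[c<=6](S) → 2
  σ[e<5](σ[c<=6](S)) → 2
  σ[e>=3](σ[e<5](σ[c<=6](S))) → 1
  π[c](σ[e>=3](σ[e<5](σ[c<=6](S)))) → 1

E1 and E2 produce the same multiset:
c
3

yes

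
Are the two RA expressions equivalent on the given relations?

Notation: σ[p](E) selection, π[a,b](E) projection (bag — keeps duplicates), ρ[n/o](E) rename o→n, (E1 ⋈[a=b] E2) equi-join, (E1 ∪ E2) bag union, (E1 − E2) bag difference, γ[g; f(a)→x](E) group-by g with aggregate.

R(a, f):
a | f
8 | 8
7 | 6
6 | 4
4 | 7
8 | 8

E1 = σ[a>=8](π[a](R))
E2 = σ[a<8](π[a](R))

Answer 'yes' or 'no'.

E1 subexpression sizes:
  R → 5
  π[a](R) → 5
  σ[a>=8](π[a](R)) → 2
E2 subexpression sizes:
  R → 5
  π[a](R) → 5
  σ[a<8](π[a](R)) → 3

E1 result:
a
8
8
E2 result:
a
4
6
7
Witness: (6,) appears 0× in E1 but 1× in E2.

no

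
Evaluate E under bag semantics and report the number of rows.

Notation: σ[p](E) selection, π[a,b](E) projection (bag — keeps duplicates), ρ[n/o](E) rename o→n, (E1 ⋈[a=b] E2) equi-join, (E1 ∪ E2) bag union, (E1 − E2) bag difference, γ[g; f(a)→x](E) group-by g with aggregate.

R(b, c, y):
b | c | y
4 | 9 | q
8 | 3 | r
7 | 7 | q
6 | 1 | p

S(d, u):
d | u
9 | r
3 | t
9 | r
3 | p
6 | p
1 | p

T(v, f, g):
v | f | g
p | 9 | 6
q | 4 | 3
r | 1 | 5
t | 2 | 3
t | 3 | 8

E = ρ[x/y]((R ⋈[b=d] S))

Subexpression sizes:
  R → 4
  S → 6
  (R ⋈[b=d] S) → 1
  ρ[x/y]((R ⋈[b=d] S)) → 1

|E| = 1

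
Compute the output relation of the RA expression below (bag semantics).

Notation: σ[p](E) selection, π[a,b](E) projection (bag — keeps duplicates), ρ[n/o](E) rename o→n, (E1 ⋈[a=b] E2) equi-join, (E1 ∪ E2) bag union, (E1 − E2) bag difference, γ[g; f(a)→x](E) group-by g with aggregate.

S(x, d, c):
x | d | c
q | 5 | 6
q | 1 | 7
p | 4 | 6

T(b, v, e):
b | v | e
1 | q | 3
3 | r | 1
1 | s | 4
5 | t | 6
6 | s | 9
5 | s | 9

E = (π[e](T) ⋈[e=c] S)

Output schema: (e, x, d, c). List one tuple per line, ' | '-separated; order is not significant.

Subexpression sizes:
  T → 6
  π[e](T) → 6
  S → 3
  (π[e](T) ⋈[e=c] S) → 2

== RESULT ==
e | x | d | c
6 | p | 4 | 6
6 | q | 5 | 6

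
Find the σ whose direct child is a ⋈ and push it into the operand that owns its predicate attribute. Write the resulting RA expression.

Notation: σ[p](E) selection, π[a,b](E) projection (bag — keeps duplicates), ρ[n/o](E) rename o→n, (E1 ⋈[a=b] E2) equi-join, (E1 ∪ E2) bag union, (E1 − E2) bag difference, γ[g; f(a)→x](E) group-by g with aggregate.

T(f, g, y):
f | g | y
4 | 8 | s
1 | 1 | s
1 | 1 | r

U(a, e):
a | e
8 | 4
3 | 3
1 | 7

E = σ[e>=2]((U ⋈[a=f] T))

σ filters on e, owned by the left side.
E' = (σ[e>=2](U) ⋈[a=f] T)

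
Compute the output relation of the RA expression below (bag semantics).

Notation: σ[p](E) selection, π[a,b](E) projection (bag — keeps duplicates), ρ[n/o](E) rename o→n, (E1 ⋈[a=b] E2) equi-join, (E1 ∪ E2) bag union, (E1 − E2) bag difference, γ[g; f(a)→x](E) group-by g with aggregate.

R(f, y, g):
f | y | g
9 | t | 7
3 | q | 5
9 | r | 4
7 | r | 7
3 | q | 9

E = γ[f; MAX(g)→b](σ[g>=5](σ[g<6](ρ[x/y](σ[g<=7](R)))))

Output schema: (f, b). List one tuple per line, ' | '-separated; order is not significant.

Subexpression sizes:
  R → 5
  σ[g<=7](R) → 4
  ρ[x/y](σ[g<=7](R)) → 4
  σ[g<6](ρ[x/y](σ[g<=7](R))) → 2
  σ[g>=5](σ[g<6](ρ[x/y](σ[g<=7](R)))) → 1
  γ[f; MAX(g)→b](σ[g>=5](σ[g<6](ρ[x/y](σ[g<=7](R))))) → 1

== RESULT ==
f | b
3 | 5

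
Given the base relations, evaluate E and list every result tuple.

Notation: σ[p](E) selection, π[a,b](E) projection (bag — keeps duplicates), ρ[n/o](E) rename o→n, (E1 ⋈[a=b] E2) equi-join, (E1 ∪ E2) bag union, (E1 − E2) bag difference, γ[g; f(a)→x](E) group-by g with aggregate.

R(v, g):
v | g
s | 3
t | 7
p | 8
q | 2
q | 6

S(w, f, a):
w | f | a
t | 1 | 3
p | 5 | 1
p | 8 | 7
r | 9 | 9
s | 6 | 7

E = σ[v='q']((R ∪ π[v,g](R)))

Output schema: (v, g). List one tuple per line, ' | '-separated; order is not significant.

Row counts bottom-up:
  R → 5
  R → 5
  π[v,g](R) → 5
  (R ∪ π[v,g](R)) → 10
  σ[v='q']((R ∪ π[v,g](R))) → 4

== RESULT ==
v | g
q | 2
q | 2
q | 6
q | 6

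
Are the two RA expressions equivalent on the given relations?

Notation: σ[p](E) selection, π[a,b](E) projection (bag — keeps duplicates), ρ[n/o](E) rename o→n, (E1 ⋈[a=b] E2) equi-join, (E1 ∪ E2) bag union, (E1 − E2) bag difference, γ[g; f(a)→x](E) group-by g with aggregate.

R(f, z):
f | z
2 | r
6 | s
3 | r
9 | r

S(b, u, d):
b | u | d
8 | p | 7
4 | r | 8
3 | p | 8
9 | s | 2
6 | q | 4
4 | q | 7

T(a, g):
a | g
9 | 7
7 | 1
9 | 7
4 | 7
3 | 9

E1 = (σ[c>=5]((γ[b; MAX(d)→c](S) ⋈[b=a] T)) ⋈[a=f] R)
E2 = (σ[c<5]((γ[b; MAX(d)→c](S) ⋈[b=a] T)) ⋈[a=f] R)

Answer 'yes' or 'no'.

E1 per-node cardinality:
  S → 6
  γ[b; MAX(d)→c](S) → 5
  T → 5
  (γ[b; MAX(d)→c](S) ⋈[b=a] T) → 4
  σ[c>=5]((γ[b; MAX(d)→c](S) ⋈[b=a] T)) → 2
  R → 4
  (σ[c>=5]((γ[b; MAX(d)→c](S) ⋈[b=a] T)) ⋈[a=f] R) → 1
E2 per-node cardinality:
  S → 6
  γ[b; MAX(d)→c](S) → 5
  T → 5
  (γ[b; MAX(d)→c](S) ⋈[b=a] T) → 4
  σ[c<5]((γ[b; MAX(d)→c](S) ⋈[b=a] T)) → 2
  R → 4
  (σ[c<5]((γ[b; MAX(d)→c](S) ⋈[b=a] T)) ⋈[a=f] R) → 2

E1 result:
b | c | a | g | f | z
3 | 8 | 3 | 9 | 3 | r
E2 result:
b | c | a | g | f | z
9 | 2 | 9 | 7 | 9 | r
9 | 2 | 9 | 7 | 9 | r
Witness: (3, 8, 3, 9, 3, 'r') appears 1× in E1 but 0× in E2.

no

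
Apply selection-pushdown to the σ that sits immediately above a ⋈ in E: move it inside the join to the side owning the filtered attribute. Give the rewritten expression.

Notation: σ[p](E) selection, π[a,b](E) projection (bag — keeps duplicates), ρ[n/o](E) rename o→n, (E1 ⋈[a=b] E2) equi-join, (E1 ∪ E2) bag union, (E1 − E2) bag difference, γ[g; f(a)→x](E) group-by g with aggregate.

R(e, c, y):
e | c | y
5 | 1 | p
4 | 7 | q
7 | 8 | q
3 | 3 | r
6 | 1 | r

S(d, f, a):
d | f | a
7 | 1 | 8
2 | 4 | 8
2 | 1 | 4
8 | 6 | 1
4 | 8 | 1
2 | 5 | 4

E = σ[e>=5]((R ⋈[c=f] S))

σ filters on e, owned by the left side.
E' = (σ[e>=5](R) ⋈[c=f] S)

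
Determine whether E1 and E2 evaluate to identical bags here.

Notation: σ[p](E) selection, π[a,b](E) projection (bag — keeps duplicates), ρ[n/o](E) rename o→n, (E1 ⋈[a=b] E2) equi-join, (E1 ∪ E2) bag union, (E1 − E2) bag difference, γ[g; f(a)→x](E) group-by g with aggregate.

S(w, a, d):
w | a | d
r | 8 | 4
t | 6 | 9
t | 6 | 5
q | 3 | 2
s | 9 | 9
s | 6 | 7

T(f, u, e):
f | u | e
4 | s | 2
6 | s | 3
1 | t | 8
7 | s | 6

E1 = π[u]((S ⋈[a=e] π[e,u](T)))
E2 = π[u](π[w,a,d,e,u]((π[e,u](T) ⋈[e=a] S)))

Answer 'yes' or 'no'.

E1 stepwise |·|:
  S → 6
  T → 4
  π[e,u](T) → 4
  (S ⋈[a=e] π[e,u](T)) → 5
  π[u]((S ⋈[a=e] π[e,u](T))) → 5
E2 stepwise |·|:
  T → 4
  π[e,u](T) → 4
  S → 6
  (π[e,u](T) ⋈[e=a] S) → 5
  π[w,a,d,e,u]((π[e,u](T) ⋈[e=a] S)) → 5
  π[u](π[w,a,d,e,u]((π[e,u](T) ⋈[e=a] S))) → 5

E1 and E2 produce the same multiset:
u
s
s
s
s
t

yes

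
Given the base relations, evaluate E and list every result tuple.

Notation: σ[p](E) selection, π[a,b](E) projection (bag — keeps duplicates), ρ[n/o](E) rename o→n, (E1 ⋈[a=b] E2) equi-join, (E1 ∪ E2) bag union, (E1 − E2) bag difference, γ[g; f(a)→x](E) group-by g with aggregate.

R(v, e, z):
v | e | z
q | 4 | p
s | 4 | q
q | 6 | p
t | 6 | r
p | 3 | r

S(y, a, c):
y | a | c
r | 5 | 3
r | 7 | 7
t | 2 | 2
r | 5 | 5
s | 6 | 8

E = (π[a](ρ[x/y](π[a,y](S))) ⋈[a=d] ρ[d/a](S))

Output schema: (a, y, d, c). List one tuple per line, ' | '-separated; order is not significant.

Stepwise |·|:
  S → 5
  π[a,y](S) → 5
  ρ[x/y](π[a,y](S)) → 5
  π[a](ρ[x/y](π[a,y](S))) → 5
  S → 5
  ρ[d/a](S) → 5
  (π[a](ρ[x/y](π[a,y](S))) ⋈[a=d] ρ[d/a](S)) → 7

== RESULT ==
a | y | d | c
2 | t | 2 | 2
5 | r | 5 | 3
5 | r | 5 | 3
5 | r | 5 | 5
5 | r | 5 | 5
6 | s | 6 | 8
7 | r | 7 | 7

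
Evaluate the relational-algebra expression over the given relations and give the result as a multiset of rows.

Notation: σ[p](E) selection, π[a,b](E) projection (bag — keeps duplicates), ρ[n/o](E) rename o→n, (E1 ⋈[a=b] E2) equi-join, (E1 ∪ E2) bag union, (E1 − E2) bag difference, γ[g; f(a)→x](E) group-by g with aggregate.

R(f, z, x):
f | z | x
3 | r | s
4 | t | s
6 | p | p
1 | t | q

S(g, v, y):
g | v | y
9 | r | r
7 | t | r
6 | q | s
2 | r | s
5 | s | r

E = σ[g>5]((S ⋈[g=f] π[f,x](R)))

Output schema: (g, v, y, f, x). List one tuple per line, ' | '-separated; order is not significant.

Stepwise |·|:
  S → 5
  R → 4
  π[f,x](R) → 4
  (S ⋈[g=f] π[f,x](R)) → 1
  σ[g>5]((S ⋈[g=f] π[f,x](R))) → 1

== RESULT ==
g | v | y | f | x
6 | q | s | 6 | p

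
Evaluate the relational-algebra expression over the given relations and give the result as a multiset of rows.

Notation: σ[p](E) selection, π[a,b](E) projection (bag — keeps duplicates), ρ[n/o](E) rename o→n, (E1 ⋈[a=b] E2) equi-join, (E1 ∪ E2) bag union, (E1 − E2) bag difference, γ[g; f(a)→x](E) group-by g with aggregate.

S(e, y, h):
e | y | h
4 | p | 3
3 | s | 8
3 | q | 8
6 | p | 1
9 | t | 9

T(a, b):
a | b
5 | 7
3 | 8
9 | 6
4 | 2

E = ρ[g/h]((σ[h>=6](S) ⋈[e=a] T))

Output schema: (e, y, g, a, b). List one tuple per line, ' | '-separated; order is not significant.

Per-node cardinality:
  S → 5
  σ[h>=6](S) → 3
  T → 4
  (σ[h>=6](S) ⋈[e=a] T) → 3
  ρ[g/h]((σ[h>=6](S) ⋈[e=a] T)) → 3

== RESULT ==
e | y | g | a | b
3 | q | 8 | 3 | 8
3 | s | 8 | 3 | 8
9 | t | 9 | 9 | 6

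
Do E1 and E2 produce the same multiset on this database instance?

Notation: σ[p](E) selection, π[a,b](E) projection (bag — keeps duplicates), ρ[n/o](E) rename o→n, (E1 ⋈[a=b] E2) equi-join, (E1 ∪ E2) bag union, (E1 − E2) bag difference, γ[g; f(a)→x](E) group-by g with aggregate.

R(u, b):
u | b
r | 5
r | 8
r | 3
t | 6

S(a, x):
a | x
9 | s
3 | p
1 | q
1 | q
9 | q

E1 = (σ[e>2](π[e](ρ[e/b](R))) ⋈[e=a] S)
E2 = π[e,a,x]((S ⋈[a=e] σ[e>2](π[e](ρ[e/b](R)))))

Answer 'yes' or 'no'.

E1 per-node cardinality:
  R → 4
  ρ[e/b](R) → 4
  π[e](ρ[e/b](R)) → 4
  σ[e>2](π[e](ρ[e/b](R))) → 4
  S → 5
  (σ[e>2](π[e](ρ[e/b](R))) ⋈[e=a] S) → 1
E2 per-node cardinality:
  S → 5
  R → 4
  ρ[e/b](R) → 4
  π[e](ρ[e/b](R)) → 4
  σ[e>2](π[e](ρ[e/b](R))) → 4
  (S ⋈[a=e] σ[e>2](π[e](ρ[e/b](R)))) → 1
  π[e,a,x]((S ⋈[a=e] σ[e>2](π[e](ρ[e/b](R))))) → 1

E1 and E2 produce the same multiset:
e | a | x
3 | 3 | p

yes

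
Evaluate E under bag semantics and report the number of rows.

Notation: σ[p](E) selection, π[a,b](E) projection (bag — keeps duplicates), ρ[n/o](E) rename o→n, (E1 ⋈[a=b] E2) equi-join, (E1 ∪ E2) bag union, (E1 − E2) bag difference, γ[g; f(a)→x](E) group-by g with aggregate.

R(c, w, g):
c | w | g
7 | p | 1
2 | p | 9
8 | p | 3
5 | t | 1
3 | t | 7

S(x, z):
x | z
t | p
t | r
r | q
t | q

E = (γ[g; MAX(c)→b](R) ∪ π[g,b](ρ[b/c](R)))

Row counts bottom-up:
  R → 5
  γ[g; MAX(c)→b](R) → 4
  R → 5
  ρ[b/c](R) → 5
  π[g,b](ρ[b/c](R)) → 5
  (γ[g; MAX(c)→b](R) ∪ π[g,b](ρ[b/c](R))) → 9

|E| = 9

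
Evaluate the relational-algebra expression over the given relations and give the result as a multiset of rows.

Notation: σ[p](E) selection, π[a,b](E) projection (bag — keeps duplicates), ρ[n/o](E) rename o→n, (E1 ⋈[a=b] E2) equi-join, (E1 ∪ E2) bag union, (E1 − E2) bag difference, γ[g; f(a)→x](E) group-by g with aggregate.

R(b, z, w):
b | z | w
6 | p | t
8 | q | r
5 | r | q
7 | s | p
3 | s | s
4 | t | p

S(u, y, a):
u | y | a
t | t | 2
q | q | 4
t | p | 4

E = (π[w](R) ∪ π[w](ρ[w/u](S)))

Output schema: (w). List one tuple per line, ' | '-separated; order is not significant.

Stepwise |·|:
  R → 6
  π[w](R) → 6
  S → 3
  ρ[w/u](S) → 3
  π[w](ρ[w/u](S)) → 3
  (π[w](R) ∪ π[w](ρ[w/u](S))) → 9

== RESULT ==
w
p
p
q
q
r
s
t
t
t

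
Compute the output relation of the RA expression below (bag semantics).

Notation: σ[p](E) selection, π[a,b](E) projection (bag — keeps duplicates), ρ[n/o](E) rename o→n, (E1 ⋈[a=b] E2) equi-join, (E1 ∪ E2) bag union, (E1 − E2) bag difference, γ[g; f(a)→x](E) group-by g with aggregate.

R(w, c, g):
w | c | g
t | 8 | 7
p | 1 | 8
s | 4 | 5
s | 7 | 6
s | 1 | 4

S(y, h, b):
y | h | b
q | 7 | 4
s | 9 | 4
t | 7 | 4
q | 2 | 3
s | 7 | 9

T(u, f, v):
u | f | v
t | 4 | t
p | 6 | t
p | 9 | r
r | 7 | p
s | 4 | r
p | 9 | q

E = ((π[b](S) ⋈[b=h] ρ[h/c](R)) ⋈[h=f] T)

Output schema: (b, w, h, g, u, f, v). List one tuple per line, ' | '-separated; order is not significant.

Stepwise |·|:
  S → 5
  π[b](S) → 5
  R → 5
  ρ[h/c](R) → 5
  (π[b](S) ⋈[b=h] ρ[h/c](R)) → 3
  T → 6
  ((π[b](S) ⋈[b=h] ρ[h/c](R)) ⋈[h=f] T) → 6

== RESULT ==
b | w | h | g | u | f | v
4 | s | 4 | 5 | s | 4 | r
4 | s | 4 | 5 | s | 4 | r
4 | s | 4 | 5 | s | 4 | r
4 | s | 4 | 5 | t | 4 | t
4 | s | 4 | 5 | t | 4 | t
4 | s | 4 | 5 | t | 4 | t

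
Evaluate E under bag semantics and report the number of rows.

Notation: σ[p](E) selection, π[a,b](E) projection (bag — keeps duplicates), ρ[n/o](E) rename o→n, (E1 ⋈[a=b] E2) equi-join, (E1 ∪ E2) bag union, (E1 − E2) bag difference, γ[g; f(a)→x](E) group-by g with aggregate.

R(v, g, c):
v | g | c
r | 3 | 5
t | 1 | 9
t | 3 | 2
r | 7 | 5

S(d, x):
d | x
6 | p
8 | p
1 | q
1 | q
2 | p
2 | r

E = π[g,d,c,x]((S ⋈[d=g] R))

Row counts bottom-up:
  S → 6
  R → 4
  (S ⋈[d=g] R) → 2
  π[g,d,c,x]((S ⋈[d=g] R)) → 2

|E| = 2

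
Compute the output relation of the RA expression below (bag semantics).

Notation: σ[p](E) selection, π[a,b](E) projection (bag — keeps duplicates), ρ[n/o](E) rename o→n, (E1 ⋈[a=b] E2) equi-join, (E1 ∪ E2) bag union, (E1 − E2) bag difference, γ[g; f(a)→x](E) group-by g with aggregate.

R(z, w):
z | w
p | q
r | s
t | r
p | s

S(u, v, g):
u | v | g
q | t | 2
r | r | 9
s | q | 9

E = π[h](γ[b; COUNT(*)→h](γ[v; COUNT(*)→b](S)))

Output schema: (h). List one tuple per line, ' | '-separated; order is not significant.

Stepwise |·|:
  S → 3
  γ[v; COUNT(*)→b](S) → 3
  γ[b; COUNT(*)→h](γ[v; COUNT(*)→b](S)) → 1
  π[h](γ[b; COUNT(*)→h](γ[v; COUNT(*)→b](S))) → 1

== RESULT ==
h
3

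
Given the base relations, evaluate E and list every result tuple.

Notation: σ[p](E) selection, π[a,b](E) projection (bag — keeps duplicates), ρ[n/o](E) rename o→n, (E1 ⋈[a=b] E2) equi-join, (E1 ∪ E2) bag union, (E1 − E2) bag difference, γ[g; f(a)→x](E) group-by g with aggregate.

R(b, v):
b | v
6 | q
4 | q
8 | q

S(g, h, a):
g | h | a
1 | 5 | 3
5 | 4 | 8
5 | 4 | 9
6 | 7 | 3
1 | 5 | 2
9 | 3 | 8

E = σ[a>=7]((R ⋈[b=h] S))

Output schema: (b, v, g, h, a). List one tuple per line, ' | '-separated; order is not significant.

Subexpression sizes:
  R → 3
  S → 6
  (R ⋈[b=h] S) → 2
  σ[a>=7]((R ⋈[b=h] S)) → 2

== RESULT ==
b | v | g | h | a
4 | q | 5 | 4 | 8
4 | q | 5 | 4 | 9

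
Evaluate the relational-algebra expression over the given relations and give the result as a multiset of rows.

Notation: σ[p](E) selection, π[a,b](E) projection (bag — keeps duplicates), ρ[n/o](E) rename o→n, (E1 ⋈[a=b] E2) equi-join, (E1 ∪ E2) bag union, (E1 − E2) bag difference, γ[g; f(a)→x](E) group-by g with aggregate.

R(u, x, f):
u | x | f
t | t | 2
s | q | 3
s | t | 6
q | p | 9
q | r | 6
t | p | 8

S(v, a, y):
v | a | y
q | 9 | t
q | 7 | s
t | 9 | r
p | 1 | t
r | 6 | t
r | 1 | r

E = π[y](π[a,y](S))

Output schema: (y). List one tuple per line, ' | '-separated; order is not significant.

Row counts bottom-up:
  S → 6
  π[a,y](S) → 6
  π[y](π[a,y](S)) → 6

== RESULT ==
y
r
r
s
t
t
t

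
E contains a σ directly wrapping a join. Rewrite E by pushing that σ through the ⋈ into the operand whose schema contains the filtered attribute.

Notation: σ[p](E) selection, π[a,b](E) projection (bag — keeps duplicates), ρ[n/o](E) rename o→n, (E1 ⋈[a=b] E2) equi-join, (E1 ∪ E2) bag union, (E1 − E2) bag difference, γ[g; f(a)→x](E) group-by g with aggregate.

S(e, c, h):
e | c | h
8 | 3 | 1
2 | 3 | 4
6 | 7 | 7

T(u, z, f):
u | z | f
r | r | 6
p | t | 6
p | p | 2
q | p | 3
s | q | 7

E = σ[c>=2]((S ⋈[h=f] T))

σ filters on c, owned by the left side.
E' = (σ[c>=2](S) ⋈[h=f] T)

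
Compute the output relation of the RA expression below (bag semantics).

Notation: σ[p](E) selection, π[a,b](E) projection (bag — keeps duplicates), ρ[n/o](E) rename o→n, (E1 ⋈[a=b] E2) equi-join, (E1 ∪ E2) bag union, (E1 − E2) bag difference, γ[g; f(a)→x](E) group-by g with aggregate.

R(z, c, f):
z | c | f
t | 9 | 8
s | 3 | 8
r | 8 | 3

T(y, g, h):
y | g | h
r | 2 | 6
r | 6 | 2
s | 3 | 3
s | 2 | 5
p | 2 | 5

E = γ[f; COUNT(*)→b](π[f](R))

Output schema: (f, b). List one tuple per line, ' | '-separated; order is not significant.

Row counts bottom-up:
  R → 3
  π[f](R) → 3
  γ[f; COUNT(*)→b](π[f](R)) → 2

== RESULT ==
f | b
3 | 1
8 | 2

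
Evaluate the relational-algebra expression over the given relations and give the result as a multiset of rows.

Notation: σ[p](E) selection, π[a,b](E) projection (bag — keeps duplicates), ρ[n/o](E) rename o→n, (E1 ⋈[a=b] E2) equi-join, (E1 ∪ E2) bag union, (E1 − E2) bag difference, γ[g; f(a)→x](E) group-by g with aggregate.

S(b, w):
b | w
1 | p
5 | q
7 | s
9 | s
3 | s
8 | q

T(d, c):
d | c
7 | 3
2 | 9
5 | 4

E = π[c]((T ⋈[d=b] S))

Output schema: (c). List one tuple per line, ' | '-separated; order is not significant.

Subexpression sizes:
  T → 3
  S → 6
  (T ⋈[d=b] S) → 2
  π[c]((T ⋈[d=b] S)) → 2

== RESULT ==
c
3
4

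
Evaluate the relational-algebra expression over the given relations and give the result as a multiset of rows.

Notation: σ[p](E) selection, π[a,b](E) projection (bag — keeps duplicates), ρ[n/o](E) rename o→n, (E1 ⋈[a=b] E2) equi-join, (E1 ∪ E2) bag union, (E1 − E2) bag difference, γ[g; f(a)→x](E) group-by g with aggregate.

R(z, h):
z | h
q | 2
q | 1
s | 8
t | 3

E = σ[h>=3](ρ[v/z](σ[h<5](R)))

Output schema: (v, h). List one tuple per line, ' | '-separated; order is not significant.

Per-node cardinality:
  R → 4
  σ[h<5](R) → 3
  ρ[v/z](σ[h<5](R)) → 3
  σ[h>=3](ρ[v/z](σ[h<5](R))) → 1

== RESULT ==
v | h
t | 3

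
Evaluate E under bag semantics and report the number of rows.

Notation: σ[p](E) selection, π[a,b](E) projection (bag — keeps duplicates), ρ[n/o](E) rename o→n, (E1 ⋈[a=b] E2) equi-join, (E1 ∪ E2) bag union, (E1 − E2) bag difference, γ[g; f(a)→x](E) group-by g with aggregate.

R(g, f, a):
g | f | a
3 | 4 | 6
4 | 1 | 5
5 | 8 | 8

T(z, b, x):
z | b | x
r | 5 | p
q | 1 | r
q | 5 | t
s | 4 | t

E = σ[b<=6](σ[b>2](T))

Stepwise |·|:
  T → 4
  σ[b>2](T) → 3
  σ[b<=6](σ[b>2](T)) → 3

|E| = 3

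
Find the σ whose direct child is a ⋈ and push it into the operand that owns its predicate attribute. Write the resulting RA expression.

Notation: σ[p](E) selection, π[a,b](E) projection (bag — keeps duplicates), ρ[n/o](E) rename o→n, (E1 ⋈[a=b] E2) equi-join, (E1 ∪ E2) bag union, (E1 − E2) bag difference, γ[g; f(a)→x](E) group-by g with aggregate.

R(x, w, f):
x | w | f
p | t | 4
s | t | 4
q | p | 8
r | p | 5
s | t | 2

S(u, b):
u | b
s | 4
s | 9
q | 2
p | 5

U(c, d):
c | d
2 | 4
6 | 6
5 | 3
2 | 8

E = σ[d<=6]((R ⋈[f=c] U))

σ filters on d, owned by the right side.
E' = (R ⋈[f=c] σ[d<=6](U))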